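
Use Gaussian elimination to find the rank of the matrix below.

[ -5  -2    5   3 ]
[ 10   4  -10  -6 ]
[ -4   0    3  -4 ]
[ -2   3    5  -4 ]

Row reduction:
R2 <- R2 - (-2)*R1:  [ 0  0  0  0 ]
R3 <- R3 - (4/5)*R1:  [     0    8/5     -1  -32/5 ]
R4 <- R4 - (2/5)*R1:  [     0   19/5      3  -26/5 ]
R2 <-> R3   (pivot in column 2 was zero)
[ -5    -2   5      3 ]
[  0   8/5  -1  -32/5 ]
[  0     0   0      0 ]
[  0  19/5   3  -26/5 ]
R4 <- R4 - (19/8)*R2:  [    0     0  43/8    10 ]
R3 <-> R4   (pivot in column 3 was zero)
[ -5   -2     5      3 ]
[  0  8/5    -1  -32/5 ]
[  0    0  43/8     10 ]
[  0    0     0      0 ]
Row echelon form:
[ -5   -2     5      3 ]
[  0  8/5    -1  -32/5 ]
[  0    0  43/8     10 ]
[  0    0     0      0 ]
Nonzero rows / pivot columns: 3

rank(A) = 3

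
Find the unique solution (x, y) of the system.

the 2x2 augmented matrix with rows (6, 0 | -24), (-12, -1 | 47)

Forward elimination on [A|b]:
R2 <- R2 - (-2)*R1:  [  0  -1  -1 ]
Row echelon form:
[ 6   0  |  -24 ]
[ 0  -1  |   -1 ]
Back-substitution:
y = (-1) / -1 = 1
x = (-24) / 6 = -4

(-4, 1)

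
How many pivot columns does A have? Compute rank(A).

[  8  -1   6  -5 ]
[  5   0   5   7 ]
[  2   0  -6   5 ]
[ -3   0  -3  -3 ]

rank(A) = 4

Row reduction:
R2 <- R2 - (5/8)*R1:  [    0   5/8   5/4  81/8 ]
R3 <- R3 - (1/4)*R1:  [     0    1/4  -15/2   25/4 ]
R4 <- R4 - (-3/8)*R1:  [     0   -3/8   -3/4  -39/8 ]
R3 <- R3 - (2/5)*R2:  [    0     0    -8  11/5 ]
R4 <- R4 - (-3/5)*R2:  [   0    0    0  6/5 ]
Row echelon form:
[ 8   -1    6    -5 ]
[ 0  5/8  5/4  81/8 ]
[ 0    0   -8  11/5 ]
[ 0    0    0   6/5 ]
Nonzero rows / pivot columns: 4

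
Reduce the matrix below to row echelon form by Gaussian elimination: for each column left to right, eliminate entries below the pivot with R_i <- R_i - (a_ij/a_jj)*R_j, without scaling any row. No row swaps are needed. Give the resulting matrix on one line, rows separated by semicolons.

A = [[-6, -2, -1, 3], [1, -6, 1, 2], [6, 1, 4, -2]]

REF = [-6 -2 -1 3; 0 -19/3 5/6 5/2; 0 0 109/38 23/38]

Forward elimination:
R2 <- R2 - (-1/6)*R1:  [     0  -19/3    5/6    5/2 ]
R3 <- R3 - (-1)*R1:  [  0  -1   3   1 ]
R3 <- R3 - (3/19)*R2:  [      0       0  109/38   23/38 ]
Row echelon form:
[ -6     -2      -1      3 ]
[  0  -19/3     5/6    5/2 ]
[  0      0  109/38  23/38 ]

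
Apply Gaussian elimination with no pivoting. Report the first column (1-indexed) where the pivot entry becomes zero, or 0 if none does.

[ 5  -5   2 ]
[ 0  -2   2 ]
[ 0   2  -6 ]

first zero-pivot column = 0

Naive forward elimination:
R3 <- R3 - (-1)*R2:  [  0   0  -4 ]
All pivots nonzero; naive elimination completes without hitting a zero pivot.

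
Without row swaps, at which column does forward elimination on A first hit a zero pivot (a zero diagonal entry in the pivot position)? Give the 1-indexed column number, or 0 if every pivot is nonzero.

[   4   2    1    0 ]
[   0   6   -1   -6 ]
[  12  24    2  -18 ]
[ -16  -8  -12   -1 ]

first zero-pivot column = 0

Naive forward elimination:
R3 <- R3 - (3)*R1:  [   0   18   -1  -18 ]
R4 <- R4 - (-4)*R1:  [  0   0  -8  -1 ]
R3 <- R3 - (3)*R2:  [ 0  0  2  0 ]
R4 <- R4 - (-4)*R3:  [  0   0   0  -1 ]
All pivots nonzero; naive elimination completes without hitting a zero pivot.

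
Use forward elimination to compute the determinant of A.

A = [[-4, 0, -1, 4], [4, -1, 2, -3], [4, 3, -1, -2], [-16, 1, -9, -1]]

det(A) = 16

Forward elimination:
R2 <- R2 - (-1)*R1:  [  0  -1   1   1 ]
R3 <- R3 - (-1)*R1:  [  0   3  -2   2 ]
R4 <- R4 - (4)*R1:  [   0    1   -5  -17 ]
R3 <- R3 - (-3)*R2:  [ 0  0  1  5 ]
R4 <- R4 - (-1)*R2:  [   0    0   -4  -16 ]
R4 <- R4 - (-4)*R3:  [ 0  0  0  4 ]
Upper-triangular form:
[ -4   0  -1  4 ]
[  0  -1   1  1 ]
[  0   0   1  5 ]
[  0   0   0  4 ]
det(A) = (-1)^0 * (-4) * (-1) * (1) * (4) = 16  (0 row swaps -> sign +1)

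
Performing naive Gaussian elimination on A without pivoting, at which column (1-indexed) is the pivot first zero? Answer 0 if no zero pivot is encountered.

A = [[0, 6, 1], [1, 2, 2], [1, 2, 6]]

Naive forward elimination:
Pivot entry (1,1) is zero but row 2 has 1 in column 1 -> naive elimination stops; a row interchange (e.g. R1 <-> R2) would be required here.

first zero-pivot column = 1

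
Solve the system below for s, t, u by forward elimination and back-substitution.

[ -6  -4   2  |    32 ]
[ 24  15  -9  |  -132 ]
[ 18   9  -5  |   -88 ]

(-3, -1, 5)

Forward elimination on [A|b]:
R2 <- R2 - (-4)*R1:  [  0  -1  -1  -4 ]
R3 <- R3 - (-3)*R1:  [  0  -3   1   8 ]
R3 <- R3 - (3)*R2:  [  0   0   4  20 ]
Row echelon form:
[ -6  -4   2  |  32 ]
[  0  -1  -1  |  -4 ]
[  0   0   4  |  20 ]
Back-substitution:
u = (20) / 4 = 5
t = (-4 - (-1)*(5)) / -1 = -1
s = (32 - (-4)*(-1) - (2)*(5)) / -6 = -3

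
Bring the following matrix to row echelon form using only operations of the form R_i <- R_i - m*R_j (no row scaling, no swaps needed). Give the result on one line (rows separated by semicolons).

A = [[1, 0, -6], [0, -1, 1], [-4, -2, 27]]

REF = [1 0 -6; 0 -1 1; 0 0 1]

Forward elimination:
R3 <- R3 - (-4)*R1:  [  0  -2   3 ]
R3 <- R3 - (2)*R2:  [ 0  0  1 ]
Row echelon form:
[ 1   0  -6 ]
[ 0  -1   1 ]
[ 0   0   1 ]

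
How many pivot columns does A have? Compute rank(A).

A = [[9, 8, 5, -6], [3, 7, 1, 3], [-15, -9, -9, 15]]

Row reduction:
R2 <- R2 - (1/3)*R1:  [    0  13/3  -2/3     5 ]
R3 <- R3 - (-5/3)*R1:  [    0  13/3  -2/3     5 ]
R3 <- R3 - (1)*R2:  [ 0  0  0  0 ]
Row echelon form:
[ 9     8     5  -6 ]
[ 0  13/3  -2/3   5 ]
[ 0     0     0   0 ]
Nonzero rows / pivot columns: 2

rank(A) = 2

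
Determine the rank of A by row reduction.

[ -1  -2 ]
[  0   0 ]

rank(A) = 1

Row reduction:
Row echelon form:
[ -1  -2 ]
[  0   0 ]
Nonzero rows / pivot columns: 1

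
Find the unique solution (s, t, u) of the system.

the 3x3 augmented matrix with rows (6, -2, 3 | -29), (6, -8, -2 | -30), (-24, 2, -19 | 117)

Forward elimination on [A|b]:
R2 <- R2 - (1)*R1:  [  0  -6  -5  -1 ]
R3 <- R3 - (-4)*R1:  [  0  -6  -7   1 ]
R3 <- R3 - (1)*R2:  [  0   0  -2   2 ]
Row echelon form:
[ 6  -2   3  |  -29 ]
[ 0  -6  -5  |   -1 ]
[ 0   0  -2  |    2 ]
Back-substitution:
u = (2) / -2 = -1
t = (-1 - (-5)*(-1)) / -6 = 1
s = (-29 - (-2)*(1) - (3)*(-1)) / 6 = -4

(-4, 1, -1)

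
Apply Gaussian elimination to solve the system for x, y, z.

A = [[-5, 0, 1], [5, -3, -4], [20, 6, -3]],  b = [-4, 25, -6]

(0, -3, -4)

Forward elimination on [A|b]:
R2 <- R2 - (-1)*R1:  [  0  -3  -3  21 ]
R3 <- R3 - (-4)*R1:  [   0    6    1  -22 ]
R3 <- R3 - (-2)*R2:  [  0   0  -5  20 ]
Row echelon form:
[ -5   0   1  |  -4 ]
[  0  -3  -3  |  21 ]
[  0   0  -5  |  20 ]
Back-substitution:
z = (20) / -5 = -4
y = (21 - (-3)*(-4)) / -3 = -3
x = (-4 - (1)*(-4)) / -5 = 0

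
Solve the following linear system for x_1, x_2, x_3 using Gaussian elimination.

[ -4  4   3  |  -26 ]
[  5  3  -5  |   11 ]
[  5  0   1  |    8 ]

Forward elimination on [A|b]:
R2 <- R2 - (-5/4)*R1:  [     0      8   -5/4  -43/2 ]
R3 <- R3 - (-5/4)*R1:  [     0      5   19/4  -49/2 ]
R3 <- R3 - (5/8)*R2:  [       0        0   177/32  -177/16 ]
Row echelon form:
[ -4  4       3  |      -26 ]
[  0  8    -5/4  |    -43/2 ]
[  0  0  177/32  |  -177/16 ]
Back-substitution:
x_3 = (-177/16) / (177/32) = -2
x_2 = (-43/2 - (-5/4)*(-2)) / 8 = -3
x_1 = (-26 - (4)*(-3) - (3)*(-2)) / -4 = 2

(2, -3, -2)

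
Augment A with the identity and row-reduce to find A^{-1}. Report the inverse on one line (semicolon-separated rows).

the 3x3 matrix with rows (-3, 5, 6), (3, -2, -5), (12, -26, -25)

Gauss-Jordan on [A | I]:
R1 <- (1/-3)*R1:  [    1  -5/3    -2  |  -1/3     0     0 ]
R2 <- R2 - (3)*R1:  [ 0  3  1  |  1  1  0 ]
R3 <- R3 - (12)*R1:  [  0  -6  -1  |   4   0   1 ]
R2 <- (1/3)*R2:  [   0    1  1/3  |  1/3  1/3    0 ]
R1 <- R1 - (-5/3)*R2:  [     1      0  -13/9  |    2/9    5/9      0 ]
R3 <- R3 - (-6)*R2:  [ 0  0  1  |  6  2  1 ]
R1 <- R1 - (-13/9)*R3:  [    1     0     0  |  80/9  31/9  13/9 ]
R2 <- R2 - (1/3)*R3:  [    0     1     0  |  -5/3  -1/3  -1/3 ]
Right block of [I | A^{-1}] is the inverse:
[ 80/9  31/9  13/9 ]
[ -5/3  -1/3  -1/3 ]
[    6     2     1 ]

inverse = [80/9 31/9 13/9; -5/3 -1/3 -1/3; 6 2 1]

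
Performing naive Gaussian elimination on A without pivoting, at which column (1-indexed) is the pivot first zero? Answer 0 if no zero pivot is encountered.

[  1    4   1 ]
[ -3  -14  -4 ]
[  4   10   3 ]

Naive forward elimination:
R2 <- R2 - (-3)*R1:  [  0  -2  -1 ]
R3 <- R3 - (4)*R1:  [  0  -6  -1 ]
R3 <- R3 - (3)*R2:  [ 0  0  2 ]
All pivots nonzero; naive elimination completes without hitting a zero pivot.

first zero-pivot column = 0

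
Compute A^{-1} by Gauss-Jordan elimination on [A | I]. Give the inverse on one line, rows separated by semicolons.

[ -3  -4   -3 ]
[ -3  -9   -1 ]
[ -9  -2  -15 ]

inverse = [-133/30 9/5 23/30; 6/5 -3/5 -1/5; 5/2 -1 -1/2]

Gauss-Jordan on [A | I]:
R1 <- (1/-3)*R1:  [    1   4/3     1  |  -1/3     0     0 ]
R2 <- R2 - (-3)*R1:  [  0  -5   2  |  -1   1   0 ]
R3 <- R3 - (-9)*R1:  [  0  10  -6  |  -3   0   1 ]
R2 <- (1/-5)*R2:  [    0     1  -2/5  |   1/5  -1/5     0 ]
R1 <- R1 - (4/3)*R2:  [     1      0  23/15  |   -3/5   4/15      0 ]
R3 <- R3 - (10)*R2:  [  0   0  -2  |  -5   2   1 ]
R3 <- (1/-2)*R3:  [    0     0     1  |   5/2    -1  -1/2 ]
R1 <- R1 - (23/15)*R3:  [       1        0        0  |  -133/30      9/5    23/30 ]
R2 <- R2 - (-2/5)*R3:  [    0     1     0  |   6/5  -3/5  -1/5 ]
Right block of [I | A^{-1}] is the inverse:
[ -133/30   9/5  23/30 ]
[     6/5  -3/5   -1/5 ]
[     5/2    -1   -1/2 ]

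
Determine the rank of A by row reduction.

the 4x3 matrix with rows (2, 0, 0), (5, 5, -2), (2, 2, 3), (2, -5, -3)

Row reduction:
R2 <- R2 - (5/2)*R1:  [  0   5  -2 ]
R3 <- R3 - (1)*R1:  [ 0  2  3 ]
R4 <- R4 - (1)*R1:  [  0  -5  -3 ]
R3 <- R3 - (2/5)*R2:  [    0     0  19/5 ]
R4 <- R4 - (-1)*R2:  [  0   0  -5 ]
R4 <- R4 - (-25/19)*R3:  [ 0  0  0 ]
Row echelon form:
[ 2  0     0 ]
[ 0  5    -2 ]
[ 0  0  19/5 ]
[ 0  0     0 ]
Nonzero rows / pivot columns: 3

rank(A) = 3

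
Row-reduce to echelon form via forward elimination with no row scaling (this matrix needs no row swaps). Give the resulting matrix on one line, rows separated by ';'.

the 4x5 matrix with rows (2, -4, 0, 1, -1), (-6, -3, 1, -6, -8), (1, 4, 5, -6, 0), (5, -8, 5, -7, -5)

Forward elimination:
R2 <- R2 - (-3)*R1:  [   0  -15    1   -3  -11 ]
R3 <- R3 - (1/2)*R1:  [     0      6      5  -13/2    1/2 ]
R4 <- R4 - (5/2)*R1:  [     0      2      5  -19/2   -5/2 ]
R3 <- R3 - (-2/5)*R2:  [      0       0    27/5  -77/10  -39/10 ]
R4 <- R4 - (-2/15)*R2:  [       0        0    77/15   -99/10  -119/30 ]
R4 <- R4 - (77/81)*R3:  [       0        0        0  -209/81    -7/27 ]
Row echelon form:
[ 2   -4     0        1      -1 ]
[ 0  -15     1       -3     -11 ]
[ 0    0  27/5   -77/10  -39/10 ]
[ 0    0     0  -209/81   -7/27 ]

REF = [2 -4 0 1 -1; 0 -15 1 -3 -11; 0 0 27/5 -77/10 -39/10; 0 0 0 -209/81 -7/27]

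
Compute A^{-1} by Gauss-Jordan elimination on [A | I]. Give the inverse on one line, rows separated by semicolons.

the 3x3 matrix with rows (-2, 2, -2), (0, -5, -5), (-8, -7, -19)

Gauss-Jordan on [A | I]:
R1 <- (1/-2)*R1:  [    1    -1     1  |  -1/2     0     0 ]
R3 <- R3 - (-8)*R1:  [   0  -15  -11  |   -4    0    1 ]
R2 <- (1/-5)*R2:  [    0     1     1  |     0  -1/5     0 ]
R1 <- R1 - (-1)*R2:  [    1     0     2  |  -1/2  -1/5     0 ]
R3 <- R3 - (-15)*R2:  [  0   0   4  |  -4  -3   1 ]
R3 <- (1/4)*R3:  [    0     0     1  |    -1  -3/4   1/4 ]
R1 <- R1 - (2)*R3:  [     1      0      0  |    3/2  13/10   -1/2 ]
R2 <- R2 - (1)*R3:  [     0      1      0  |      1  11/20   -1/4 ]
Right block of [I | A^{-1}] is the inverse:
[ 3/2  13/10  -1/2 ]
[   1  11/20  -1/4 ]
[  -1   -3/4   1/4 ]

inverse = [3/2 13/10 -1/2; 1 11/20 -1/4; -1 -3/4 1/4]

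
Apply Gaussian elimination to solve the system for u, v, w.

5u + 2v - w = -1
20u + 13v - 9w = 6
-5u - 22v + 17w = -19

(0, -3, -5)

Forward elimination on [A|b]:
R2 <- R2 - (4)*R1:  [  0   5  -5  10 ]
R3 <- R3 - (-1)*R1:  [   0  -20   16  -20 ]
R3 <- R3 - (-4)*R2:  [  0   0  -4  20 ]
Row echelon form:
[ 5  2  -1  |  -1 ]
[ 0  5  -5  |  10 ]
[ 0  0  -4  |  20 ]
Back-substitution:
w = (20) / -4 = -5
v = (10 - (-5)*(-5)) / 5 = -3
u = (-1 - (2)*(-3) - (-1)*(-5)) / 5 = 0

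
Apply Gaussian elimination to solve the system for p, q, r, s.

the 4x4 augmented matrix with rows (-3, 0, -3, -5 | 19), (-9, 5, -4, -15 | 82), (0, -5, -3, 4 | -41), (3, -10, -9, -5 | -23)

Forward elimination on [A|b]:
R2 <- R2 - (3)*R1:  [  0   5   5   0  25 ]
R4 <- R4 - (-1)*R1:  [   0  -10  -12  -10   -4 ]
R3 <- R3 - (-1)*R2:  [   0    0    2    4  -16 ]
R4 <- R4 - (-2)*R2:  [   0    0   -2  -10   46 ]
R4 <- R4 - (-1)*R3:  [  0   0   0  -6  30 ]
Row echelon form:
[ -3  0  -3  -5  |   19 ]
[  0  5   5   0  |   25 ]
[  0  0   2   4  |  -16 ]
[  0  0   0  -6  |   30 ]
Back-substitution:
s = (30) / -6 = -5
r = (-16 - (4)*(-5)) / 2 = 2
q = (25 - (5)*(2)) / 5 = 3
p = (19 - (-3)*(2) - (-5)*(-5)) / -3 = 0

(0, 3, 2, -5)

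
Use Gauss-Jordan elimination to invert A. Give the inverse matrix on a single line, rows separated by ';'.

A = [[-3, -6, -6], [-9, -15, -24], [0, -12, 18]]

inverse = [-31/3 10/3 1; 3 -1 -1/3; 2 -2/3 -1/6]

Gauss-Jordan on [A | I]:
R1 <- (1/-3)*R1:  [    1     2     2  |  -1/3     0     0 ]
R2 <- R2 - (-9)*R1:  [  0   3  -6  |  -3   1   0 ]
R2 <- (1/3)*R2:  [   0    1   -2  |   -1  1/3    0 ]
R1 <- R1 - (2)*R2:  [    1     0     6  |   5/3  -2/3     0 ]
R3 <- R3 - (-12)*R2:  [   0    0   -6  |  -12    4    1 ]
R3 <- (1/-6)*R3:  [    0     0     1  |     2  -2/3  -1/6 ]
R1 <- R1 - (6)*R3:  [     1      0      0  |  -31/3   10/3      1 ]
R2 <- R2 - (-2)*R3:  [    0     1     0  |     3    -1  -1/3 ]
Right block of [I | A^{-1}] is the inverse:
[ -31/3  10/3     1 ]
[     3    -1  -1/3 ]
[     2  -2/3  -1/6 ]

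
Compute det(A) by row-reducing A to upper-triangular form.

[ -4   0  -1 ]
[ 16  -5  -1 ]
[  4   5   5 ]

det(A) = -20

Forward elimination:
R2 <- R2 - (-4)*R1:  [  0  -5  -5 ]
R3 <- R3 - (-1)*R1:  [ 0  5  4 ]
R3 <- R3 - (-1)*R2:  [  0   0  -1 ]
Upper-triangular form:
[ -4   0  -1 ]
[  0  -5  -5 ]
[  0   0  -1 ]
det(A) = (-1)^0 * (-4) * (-5) * (-1) = -20  (0 row swaps -> sign +1)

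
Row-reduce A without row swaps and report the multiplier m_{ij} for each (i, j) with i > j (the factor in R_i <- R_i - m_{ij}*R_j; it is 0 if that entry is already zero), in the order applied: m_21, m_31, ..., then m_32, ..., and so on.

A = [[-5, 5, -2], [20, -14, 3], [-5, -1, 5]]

Forward elimination:
R2 <- R2 - (-4)*R1:  [  0   6  -5 ]
R3 <- R3 - (1)*R1:  [  0  -6   7 ]
R3 <- R3 - (-1)*R2:  [ 0  0  2 ]
Multipliers (in order of application): m_{21} = -4, m_{31} = 1, m_{32} = -1

multipliers: -4, 1, -1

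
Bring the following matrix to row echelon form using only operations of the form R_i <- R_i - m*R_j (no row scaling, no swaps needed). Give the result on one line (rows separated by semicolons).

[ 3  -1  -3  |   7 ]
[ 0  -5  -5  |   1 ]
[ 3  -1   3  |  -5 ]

Forward elimination:
R3 <- R3 - (1)*R1:  [   0    0    6  -12 ]
Row echelon form:
[ 3  -1  -3  |    7 ]
[ 0  -5  -5  |    1 ]
[ 0   0   6  |  -12 ]

REF = [3 -1 -3 7; 0 -5 -5 1; 0 0 6 -12]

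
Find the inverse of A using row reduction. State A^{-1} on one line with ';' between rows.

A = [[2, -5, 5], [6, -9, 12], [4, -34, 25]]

Gauss-Jordan on [A | I]:
R1 <- (1/2)*R1:  [    1  -5/2   5/2  |   1/2     0     0 ]
R2 <- R2 - (6)*R1:  [  0   6  -3  |  -3   1   0 ]
R3 <- R3 - (4)*R1:  [   0  -24   15  |   -2    0    1 ]
R2 <- (1/6)*R2:  [    0     1  -1/2  |  -1/2   1/6     0 ]
R1 <- R1 - (-5/2)*R2:  [    1     0   5/4  |  -3/4  5/12     0 ]
R3 <- R3 - (-24)*R2:  [   0    0    3  |  -14    4    1 ]
R3 <- (1/3)*R3:  [     0      0      1  |  -14/3    4/3    1/3 ]
R1 <- R1 - (5/4)*R3:  [     1      0      0  |  61/12   -5/4  -5/12 ]
R2 <- R2 - (-1/2)*R3:  [     0      1      0  |  -17/6    5/6    1/6 ]
Right block of [I | A^{-1}] is the inverse:
[ 61/12  -5/4  -5/12 ]
[ -17/6   5/6    1/6 ]
[ -14/3   4/3    1/3 ]

inverse = [61/12 -5/4 -5/12; -17/6 5/6 1/6; -14/3 4/3 1/3]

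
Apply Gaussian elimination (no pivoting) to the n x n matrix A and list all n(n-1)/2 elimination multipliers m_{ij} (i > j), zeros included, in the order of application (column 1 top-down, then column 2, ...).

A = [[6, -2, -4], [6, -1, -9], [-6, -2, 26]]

multipliers: 1, -1, -4

Forward elimination:
R2 <- R2 - (1)*R1:  [  0   1  -5 ]
R3 <- R3 - (-1)*R1:  [  0  -4  22 ]
R3 <- R3 - (-4)*R2:  [ 0  0  2 ]
Multipliers (in order of application): m_{21} = 1, m_{31} = -1, m_{32} = -4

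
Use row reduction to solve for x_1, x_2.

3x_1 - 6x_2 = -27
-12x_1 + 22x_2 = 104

(-5, 2)

Forward elimination on [A|b]:
R2 <- R2 - (-4)*R1:  [  0  -2  -4 ]
Row echelon form:
[ 3  -6  |  -27 ]
[ 0  -2  |   -4 ]
Back-substitution:
x_2 = (-4) / -2 = 2
x_1 = (-27 - (-6)*(2)) / 3 = -5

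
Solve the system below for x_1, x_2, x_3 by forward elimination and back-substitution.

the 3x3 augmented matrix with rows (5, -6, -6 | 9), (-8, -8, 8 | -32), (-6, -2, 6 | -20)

Forward elimination on [A|b]:
R2 <- R2 - (-8/5)*R1:  [     0  -88/5   -8/5  -88/5 ]
R3 <- R3 - (-6/5)*R1:  [     0  -46/5   -6/5  -46/5 ]
R3 <- R3 - (23/44)*R2:  [     0      0  -4/11      0 ]
Row echelon form:
[ 5     -6     -6  |      9 ]
[ 0  -88/5   -8/5  |  -88/5 ]
[ 0      0  -4/11  |      0 ]
Back-substitution:
x_3 = (0) / (-4/11) = 0
x_2 = (-88/5 - (-8/5)*(0)) / (-88/5) = 1
x_1 = (9 - (-6)*(1) - (-6)*(0)) / 5 = 3

(3, 1, 0)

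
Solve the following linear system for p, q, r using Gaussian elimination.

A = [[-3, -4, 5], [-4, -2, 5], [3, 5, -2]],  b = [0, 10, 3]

(-4, 3, 0)

Forward elimination on [A|b]:
R2 <- R2 - (4/3)*R1:  [    0  10/3  -5/3    10 ]
R3 <- R3 - (-1)*R1:  [ 0  1  3  3 ]
R3 <- R3 - (3/10)*R2:  [   0    0  7/2    0 ]
Row echelon form:
[ -3    -4     5  |   0 ]
[  0  10/3  -5/3  |  10 ]
[  0     0   7/2  |   0 ]
Back-substitution:
r = (0) / (7/2) = 0
q = (10 - (-5/3)*(0)) / (10/3) = 3
p = (0 - (-4)*(3) - (5)*(0)) / -3 = -4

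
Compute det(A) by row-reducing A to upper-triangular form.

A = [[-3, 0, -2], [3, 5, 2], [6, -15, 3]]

det(A) = 15

Forward elimination:
R2 <- R2 - (-1)*R1:  [ 0  5  0 ]
R3 <- R3 - (-2)*R1:  [   0  -15   -1 ]
R3 <- R3 - (-3)*R2:  [  0   0  -1 ]
Upper-triangular form:
[ -3  0  -2 ]
[  0  5   0 ]
[  0  0  -1 ]
det(A) = (-1)^0 * (-3) * (5) * (-1) = 15  (0 row swaps -> sign +1)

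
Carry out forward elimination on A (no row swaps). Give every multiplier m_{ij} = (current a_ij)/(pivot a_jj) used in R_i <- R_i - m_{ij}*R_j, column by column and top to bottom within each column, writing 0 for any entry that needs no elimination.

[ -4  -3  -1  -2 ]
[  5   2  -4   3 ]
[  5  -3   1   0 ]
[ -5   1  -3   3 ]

Forward elimination:
R2 <- R2 - (-5/4)*R1:  [     0   -7/4  -21/4    1/2 ]
R3 <- R3 - (-5/4)*R1:  [     0  -27/4   -1/4   -5/2 ]
R4 <- R4 - (5/4)*R1:  [    0  19/4  -7/4  11/2 ]
R3 <- R3 - (27/7)*R2:  [     0      0     20  -31/7 ]
R4 <- R4 - (-19/7)*R2:  [    0     0   -16  48/7 ]
R4 <- R4 - (-4/5)*R3:  [      0       0       0  116/35 ]
Multipliers (in order of application): m_{21} = -5/4, m_{31} = -5/4, m_{41} = 5/4, m_{32} = 27/7, m_{42} = -19/7, m_{43} = -4/5

multipliers: -5/4, -5/4, 5/4, 27/7, -19/7, -4/5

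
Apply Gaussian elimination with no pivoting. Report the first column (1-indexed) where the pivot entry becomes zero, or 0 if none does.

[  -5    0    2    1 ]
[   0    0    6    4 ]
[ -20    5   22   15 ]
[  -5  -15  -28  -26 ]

Naive forward elimination:
R3 <- R3 - (4)*R1:  [  0   5  14  11 ]
R4 <- R4 - (1)*R1:  [   0  -15  -30  -27 ]
Matrix at this point:
[ -5    0    2    1 ]
[  0    0    6    4 ]
[  0    5   14   11 ]
[  0  -15  -30  -27 ]
Pivot entry (2,2) is zero but row 3 has 5 in column 2 -> naive elimination stops; a row interchange (e.g. R2 <-> R3) would be required here.

first zero-pivot column = 2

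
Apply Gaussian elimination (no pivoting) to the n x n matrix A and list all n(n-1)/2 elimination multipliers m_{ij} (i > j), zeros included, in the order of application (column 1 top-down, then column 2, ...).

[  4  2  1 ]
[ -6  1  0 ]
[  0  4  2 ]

multipliers: -3/2, 0, 1

Forward elimination:
R2 <- R2 - (-3/2)*R1:  [   0    4  3/2 ]
R3: entry in column 1 is already 0 -> m_{31} = 0 (no row operation needed)
R3 <- R3 - (1)*R2:  [   0    0  1/2 ]
Multipliers (in order of application): m_{21} = -3/2, m_{31} = 0, m_{32} = 1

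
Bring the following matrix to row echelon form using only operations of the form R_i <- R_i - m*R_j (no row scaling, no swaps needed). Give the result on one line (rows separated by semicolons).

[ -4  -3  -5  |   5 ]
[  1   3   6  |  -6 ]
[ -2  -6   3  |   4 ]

Forward elimination:
R2 <- R2 - (-1/4)*R1:  [     0    9/4   19/4  -19/4 ]
R3 <- R3 - (1/2)*R1:  [    0  -9/2  11/2   3/2 ]
R3 <- R3 - (-2)*R2:  [  0   0  15  -8 ]
Row echelon form:
[ -4   -3    -5  |      5 ]
[  0  9/4  19/4  |  -19/4 ]
[  0    0    15  |     -8 ]

REF = [-4 -3 -5 5; 0 9/4 19/4 -19/4; 0 0 15 -8]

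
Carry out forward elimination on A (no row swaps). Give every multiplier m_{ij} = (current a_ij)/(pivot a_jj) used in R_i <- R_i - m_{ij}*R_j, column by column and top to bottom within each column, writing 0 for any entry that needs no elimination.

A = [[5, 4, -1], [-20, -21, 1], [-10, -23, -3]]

Forward elimination:
R2 <- R2 - (-4)*R1:  [  0  -5  -3 ]
R3 <- R3 - (-2)*R1:  [   0  -15   -5 ]
R3 <- R3 - (3)*R2:  [ 0  0  4 ]
Multipliers (in order of application): m_{21} = -4, m_{31} = -2, m_{32} = 3

multipliers: -4, -2, 3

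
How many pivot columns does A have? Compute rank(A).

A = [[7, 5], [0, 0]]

Row reduction:
Row echelon form:
[ 7  5 ]
[ 0  0 ]
Nonzero rows / pivot columns: 1

rank(A) = 1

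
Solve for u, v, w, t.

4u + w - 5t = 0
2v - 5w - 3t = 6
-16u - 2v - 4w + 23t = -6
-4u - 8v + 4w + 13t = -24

Forward elimination on [A|b]:
R3 <- R3 - (-4)*R1:  [  0  -2   0   3  -6 ]
R4 <- R4 - (-1)*R1:  [   0   -8    5    8  -24 ]
R3 <- R3 - (-1)*R2:  [  0   0  -5   0   0 ]
R4 <- R4 - (-4)*R2:  [   0    0  -15   -4    0 ]
R4 <- R4 - (3)*R3:  [  0   0   0  -4   0 ]
Row echelon form:
[ 4  0   1  -5  |  0 ]
[ 0  2  -5  -3  |  6 ]
[ 0  0  -5   0  |  0 ]
[ 0  0   0  -4  |  0 ]
Back-substitution:
t = (0) / -4 = 0
w = (0) / -5 = 0
v = (6 - (-5)*(0) - (-3)*(0)) / 2 = 3
u = (0 - (1)*(0) - (-5)*(0)) / 4 = 0

(0, 3, 0, 0)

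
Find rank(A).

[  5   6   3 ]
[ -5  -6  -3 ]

Row reduction:
R2 <- R2 - (-1)*R1:  [ 0  0  0 ]
Row echelon form:
[ 5  6  3 ]
[ 0  0  0 ]
Nonzero rows / pivot columns: 1

rank(A) = 1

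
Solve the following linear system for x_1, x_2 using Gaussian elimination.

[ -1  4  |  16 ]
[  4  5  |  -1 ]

(-4, 3)

Forward elimination on [A|b]:
R2 <- R2 - (-4)*R1:  [  0  21  63 ]
Row echelon form:
[ -1   4  |  16 ]
[  0  21  |  63 ]
Back-substitution:
x_2 = (63) / 21 = 3
x_1 = (16 - (4)*(3)) / -1 = -4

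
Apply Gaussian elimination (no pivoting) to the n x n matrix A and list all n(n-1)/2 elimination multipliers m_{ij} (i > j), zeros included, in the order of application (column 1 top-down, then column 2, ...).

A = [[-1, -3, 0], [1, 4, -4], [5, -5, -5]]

multipliers: -1, -5, -20

Forward elimination:
R2 <- R2 - (-1)*R1:  [  0   1  -4 ]
R3 <- R3 - (-5)*R1:  [   0  -20   -5 ]
R3 <- R3 - (-20)*R2:  [   0    0  -85 ]
Multipliers (in order of application): m_{21} = -1, m_{31} = -5, m_{32} = -20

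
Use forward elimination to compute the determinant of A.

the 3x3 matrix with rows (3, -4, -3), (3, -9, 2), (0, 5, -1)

det(A) = -60

Forward elimination:
R2 <- R2 - (1)*R1:  [  0  -5   5 ]
R3 <- R3 - (-1)*R2:  [ 0  0  4 ]
Upper-triangular form:
[ 3  -4  -3 ]
[ 0  -5   5 ]
[ 0   0   4 ]
det(A) = (-1)^0 * (3) * (-5) * (4) = -60  (0 row swaps -> sign +1)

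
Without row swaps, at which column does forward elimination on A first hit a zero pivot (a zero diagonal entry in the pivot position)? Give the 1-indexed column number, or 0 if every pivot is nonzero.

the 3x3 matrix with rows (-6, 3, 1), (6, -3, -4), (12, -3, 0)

Naive forward elimination:
R2 <- R2 - (-1)*R1:  [  0   0  -3 ]
R3 <- R3 - (-2)*R1:  [ 0  3  2 ]
Matrix at this point:
[ -6  3   1 ]
[  0  0  -3 ]
[  0  3   2 ]
Pivot entry (2,2) is zero but row 3 has 3 in column 2 -> naive elimination stops; a row interchange (e.g. R2 <-> R3) would be required here.

first zero-pivot column = 2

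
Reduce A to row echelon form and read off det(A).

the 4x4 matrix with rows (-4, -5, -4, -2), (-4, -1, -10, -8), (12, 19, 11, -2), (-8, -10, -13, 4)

Forward elimination:
R2 <- R2 - (1)*R1:  [  0   4  -6  -6 ]
R3 <- R3 - (-3)*R1:  [  0   4  -1  -8 ]
R4 <- R4 - (2)*R1:  [  0   0  -5   8 ]
R3 <- R3 - (1)*R2:  [  0   0   5  -2 ]
R4 <- R4 - (-1)*R3:  [ 0  0  0  6 ]
Upper-triangular form:
[ -4  -5  -4  -2 ]
[  0   4  -6  -6 ]
[  0   0   5  -2 ]
[  0   0   0   6 ]
det(A) = (-1)^0 * (-4) * (4) * (5) * (6) = -480  (0 row swaps -> sign +1)

det(A) = -480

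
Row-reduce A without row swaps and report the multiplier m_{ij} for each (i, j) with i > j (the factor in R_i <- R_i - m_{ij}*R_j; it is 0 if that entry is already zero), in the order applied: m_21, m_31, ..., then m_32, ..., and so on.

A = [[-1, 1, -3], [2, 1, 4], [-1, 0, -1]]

multipliers: -2, 1, -1/3

Forward elimination:
R2 <- R2 - (-2)*R1:  [  0   3  -2 ]
R3 <- R3 - (1)*R1:  [  0  -1   2 ]
R3 <- R3 - (-1/3)*R2:  [   0    0  4/3 ]
Multipliers (in order of application): m_{21} = -2, m_{31} = 1, m_{32} = -1/3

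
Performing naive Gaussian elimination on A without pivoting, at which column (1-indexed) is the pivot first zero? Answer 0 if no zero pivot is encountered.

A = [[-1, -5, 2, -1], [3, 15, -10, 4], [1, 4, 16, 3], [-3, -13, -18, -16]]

first zero-pivot column = 2

Naive forward elimination:
R2 <- R2 - (-3)*R1:  [  0   0  -4   1 ]
R3 <- R3 - (-1)*R1:  [  0  -1  18   2 ]
R4 <- R4 - (3)*R1:  [   0    2  -24  -13 ]
Matrix at this point:
[ -1  -5    2   -1 ]
[  0   0   -4    1 ]
[  0  -1   18    2 ]
[  0   2  -24  -13 ]
Pivot entry (2,2) is zero but row 3 has -1 in column 2 -> naive elimination stops; a row interchange (e.g. R2 <-> R3) would be required here.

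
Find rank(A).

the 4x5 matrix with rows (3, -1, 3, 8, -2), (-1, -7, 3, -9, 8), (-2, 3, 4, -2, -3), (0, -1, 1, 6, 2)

rank(A) = 4

Row reduction:
R2 <- R2 - (-1/3)*R1:  [     0  -22/3      4  -19/3   22/3 ]
R3 <- R3 - (-2/3)*R1:  [     0    7/3      6   10/3  -13/3 ]
R3 <- R3 - (-7/22)*R2:  [     0      0  80/11  29/22     -2 ]
R4 <- R4 - (3/22)*R2:  [      0       0    5/11  151/22       1 ]
R4 <- R4 - (1/16)*R3:  [      0       0       0  217/32     9/8 ]
Row echelon form:
[ 3     -1      3       8    -2 ]
[ 0  -22/3      4   -19/3  22/3 ]
[ 0      0  80/11   29/22    -2 ]
[ 0      0      0  217/32   9/8 ]
Nonzero rows / pivot columns: 4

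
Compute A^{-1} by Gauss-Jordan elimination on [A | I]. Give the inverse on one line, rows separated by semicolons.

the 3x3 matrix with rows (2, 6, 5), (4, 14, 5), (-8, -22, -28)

inverse = [47/2 -29/6 10/3; -6 4/3 -5/6; -2 1/3 -1/3]

Gauss-Jordan on [A | I]:
R1 <- (1/2)*R1:  [   1    3  5/2  |  1/2    0    0 ]
R2 <- R2 - (4)*R1:  [  0   2  -5  |  -2   1   0 ]
R3 <- R3 - (-8)*R1:  [  0   2  -8  |   4   0   1 ]
R2 <- (1/2)*R2:  [    0     1  -5/2  |    -1   1/2     0 ]
R1 <- R1 - (3)*R2:  [    1     0    10  |   7/2  -3/2     0 ]
R3 <- R3 - (2)*R2:  [  0   0  -3  |   6  -1   1 ]
R3 <- (1/-3)*R3:  [    0     0     1  |    -2   1/3  -1/3 ]
R1 <- R1 - (10)*R3:  [     1      0      0  |   47/2  -29/6   10/3 ]
R2 <- R2 - (-5/2)*R3:  [    0     1     0  |    -6   4/3  -5/6 ]
Right block of [I | A^{-1}] is the inverse:
[ 47/2  -29/6  10/3 ]
[   -6    4/3  -5/6 ]
[   -2    1/3  -1/3 ]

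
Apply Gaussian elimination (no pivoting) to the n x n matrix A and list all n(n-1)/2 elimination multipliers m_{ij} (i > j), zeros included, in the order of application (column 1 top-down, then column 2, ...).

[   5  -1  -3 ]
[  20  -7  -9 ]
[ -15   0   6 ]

multipliers: 4, -3, 1

Forward elimination:
R2 <- R2 - (4)*R1:  [  0  -3   3 ]
R3 <- R3 - (-3)*R1:  [  0  -3  -3 ]
R3 <- R3 - (1)*R2:  [  0   0  -6 ]
Multipliers (in order of application): m_{21} = 4, m_{31} = -3, m_{32} = 1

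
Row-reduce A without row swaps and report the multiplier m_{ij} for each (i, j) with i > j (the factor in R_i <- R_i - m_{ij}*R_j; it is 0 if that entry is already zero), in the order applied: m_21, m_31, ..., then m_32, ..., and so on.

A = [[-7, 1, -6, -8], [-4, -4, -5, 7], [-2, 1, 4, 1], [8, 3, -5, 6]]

Forward elimination:
R2 <- R2 - (4/7)*R1:  [     0  -32/7  -11/7   81/7 ]
R3 <- R3 - (2/7)*R1:  [    0   5/7  40/7  23/7 ]
R4 <- R4 - (-8/7)*R1:  [     0   29/7  -83/7  -22/7 ]
R3 <- R3 - (-5/32)*R2:  [      0       0  175/32  163/32 ]
R4 <- R4 - (-29/32)*R2:  [       0        0  -425/32   235/32 ]
R4 <- R4 - (-17/7)*R3:  [     0      0      0  138/7 ]
Multipliers (in order of application): m_{21} = 4/7, m_{31} = 2/7, m_{41} = -8/7, m_{32} = -5/32, m_{42} = -29/32, m_{43} = -17/7

multipliers: 4/7, 2/7, -8/7, -5/32, -29/32, -17/7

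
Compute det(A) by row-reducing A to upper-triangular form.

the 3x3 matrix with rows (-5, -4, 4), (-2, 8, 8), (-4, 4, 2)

det(A) = 288

Forward elimination:
R2 <- R2 - (2/5)*R1:  [    0  48/5  32/5 ]
R3 <- R3 - (4/5)*R1:  [    0  36/5  -6/5 ]
R3 <- R3 - (3/4)*R2:  [  0   0  -6 ]
Upper-triangular form:
[ -5    -4     4 ]
[  0  48/5  32/5 ]
[  0     0    -6 ]
det(A) = (-1)^0 * (-5) * (48/5) * (-6) = 288  (0 row swaps -> sign +1)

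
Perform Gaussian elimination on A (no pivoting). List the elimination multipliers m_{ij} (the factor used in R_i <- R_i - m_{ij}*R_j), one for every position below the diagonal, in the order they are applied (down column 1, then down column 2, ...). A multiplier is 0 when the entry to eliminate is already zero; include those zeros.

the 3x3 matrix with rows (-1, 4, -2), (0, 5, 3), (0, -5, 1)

Forward elimination:
R2: entry in column 1 is already 0 -> m_{21} = 0 (no row operation needed)
R3: entry in column 1 is already 0 -> m_{31} = 0 (no row operation needed)
R3 <- R3 - (-1)*R2:  [ 0  0  4 ]
Multipliers (in order of application): m_{21} = 0, m_{31} = 0, m_{32} = -1

multipliers: 0, 0, -1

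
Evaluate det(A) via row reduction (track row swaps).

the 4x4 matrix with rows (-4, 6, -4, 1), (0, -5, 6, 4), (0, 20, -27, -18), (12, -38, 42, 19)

det(A) = -120

Forward elimination:
R4 <- R4 - (-3)*R1:  [   0  -20   30   22 ]
R3 <- R3 - (-4)*R2:  [  0   0  -3  -2 ]
R4 <- R4 - (4)*R2:  [ 0  0  6  6 ]
R4 <- R4 - (-2)*R3:  [ 0  0  0  2 ]
Upper-triangular form:
[ -4   6  -4   1 ]
[  0  -5   6   4 ]
[  0   0  -3  -2 ]
[  0   0   0   2 ]
det(A) = (-1)^0 * (-4) * (-5) * (-3) * (2) = -120  (0 row swaps -> sign +1)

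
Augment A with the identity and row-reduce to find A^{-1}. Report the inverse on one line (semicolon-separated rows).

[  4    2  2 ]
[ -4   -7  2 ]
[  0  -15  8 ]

Gauss-Jordan on [A | I]:
R1 <- (1/4)*R1:  [   1  1/2  1/2  |  1/4    0    0 ]
R2 <- R2 - (-4)*R1:  [  0  -5   4  |   1   1   0 ]
R2 <- (1/-5)*R2:  [    0     1  -4/5  |  -1/5  -1/5     0 ]
R1 <- R1 - (1/2)*R2:  [    1     0  9/10  |  7/20  1/10     0 ]
R3 <- R3 - (-15)*R2:  [  0   0  -4  |  -3  -3   1 ]
R3 <- (1/-4)*R3:  [    0     0     1  |   3/4   3/4  -1/4 ]
R1 <- R1 - (9/10)*R3:  [      1       0       0  |  -13/40  -23/40    9/40 ]
R2 <- R2 - (-4/5)*R3:  [    0     1     0  |   2/5   2/5  -1/5 ]
Right block of [I | A^{-1}] is the inverse:
[ -13/40  -23/40  9/40 ]
[    2/5     2/5  -1/5 ]
[    3/4     3/4  -1/4 ]

inverse = [-13/40 -23/40 9/40; 2/5 2/5 -1/5; 3/4 3/4 -1/4]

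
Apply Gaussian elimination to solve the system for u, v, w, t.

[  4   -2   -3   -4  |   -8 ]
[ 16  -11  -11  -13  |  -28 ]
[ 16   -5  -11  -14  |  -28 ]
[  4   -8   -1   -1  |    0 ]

(1, 0, 4, 0)

Forward elimination on [A|b]:
R2 <- R2 - (4)*R1:  [  0  -3   1   3   4 ]
R3 <- R3 - (4)*R1:  [ 0  3  1  2  4 ]
R4 <- R4 - (1)*R1:  [  0  -6   2   3   8 ]
R3 <- R3 - (-1)*R2:  [ 0  0  2  5  8 ]
R4 <- R4 - (2)*R2:  [  0   0   0  -3   0 ]
Row echelon form:
[ 4  -2  -3  -4  |  -8 ]
[ 0  -3   1   3  |   4 ]
[ 0   0   2   5  |   8 ]
[ 0   0   0  -3  |   0 ]
Back-substitution:
t = (0) / -3 = 0
w = (8 - (5)*(0)) / 2 = 4
v = (4 - (1)*(4) - (3)*(0)) / -3 = 0
u = (-8 - (-2)*(0) - (-3)*(4) - (-4)*(0)) / 4 = 1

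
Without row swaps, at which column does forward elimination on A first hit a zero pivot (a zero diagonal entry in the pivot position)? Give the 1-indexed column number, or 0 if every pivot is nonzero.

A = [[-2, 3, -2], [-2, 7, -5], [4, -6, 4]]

Naive forward elimination:
R2 <- R2 - (1)*R1:  [  0   4  -3 ]
R3 <- R3 - (-2)*R1:  [ 0  0  0 ]
Matrix at this point:
[ -2  3  -2 ]
[  0  4  -3 ]
[  0  0   0 ]
Pivot entry (3,3) in the last row is zero and there are no rows below to swap with -> zero pivot in column 3 (A is singular).

first zero-pivot column = 3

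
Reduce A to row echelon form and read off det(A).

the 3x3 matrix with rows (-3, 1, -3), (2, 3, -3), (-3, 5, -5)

det(A) = -38

Forward elimination:
R2 <- R2 - (-2/3)*R1:  [    0  11/3    -5 ]
R3 <- R3 - (1)*R1:  [  0   4  -2 ]
R3 <- R3 - (12/11)*R2:  [     0      0  38/11 ]
Upper-triangular form:
[ -3     1     -3 ]
[  0  11/3     -5 ]
[  0     0  38/11 ]
det(A) = (-1)^0 * (-3) * (11/3) * (38/11) = -38  (0 row swaps -> sign +1)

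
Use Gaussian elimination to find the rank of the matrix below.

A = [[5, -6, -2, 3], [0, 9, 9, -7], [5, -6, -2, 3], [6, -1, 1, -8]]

rank(A) = 3

Row reduction:
R3 <- R3 - (1)*R1:  [ 0  0  0  0 ]
R4 <- R4 - (6/5)*R1:  [     0   31/5   17/5  -58/5 ]
R4 <- R4 - (31/45)*R2:  [     0      0  -14/5  -61/9 ]
R3 <-> R4   (pivot in column 3 was zero)
[ 5  -6     -2      3 ]
[ 0   9      9     -7 ]
[ 0   0  -14/5  -61/9 ]
[ 0   0      0      0 ]
Row echelon form:
[ 5  -6     -2      3 ]
[ 0   9      9     -7 ]
[ 0   0  -14/5  -61/9 ]
[ 0   0      0      0 ]
Nonzero rows / pivot columns: 3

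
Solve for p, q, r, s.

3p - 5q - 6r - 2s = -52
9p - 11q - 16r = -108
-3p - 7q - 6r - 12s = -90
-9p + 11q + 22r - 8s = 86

(-3, 3, 3, 5)

Forward elimination on [A|b]:
R2 <- R2 - (3)*R1:  [  0   4   2   6  48 ]
R3 <- R3 - (-1)*R1:  [    0   -12   -12   -14  -142 ]
R4 <- R4 - (-3)*R1:  [   0   -4    4  -14  -70 ]
R3 <- R3 - (-3)*R2:  [  0   0  -6   4   2 ]
R4 <- R4 - (-1)*R2:  [   0    0    6   -8  -22 ]
R4 <- R4 - (-1)*R3:  [   0    0    0   -4  -20 ]
Row echelon form:
[ 3  -5  -6  -2  |  -52 ]
[ 0   4   2   6  |   48 ]
[ 0   0  -6   4  |    2 ]
[ 0   0   0  -4  |  -20 ]
Back-substitution:
s = (-20) / -4 = 5
r = (2 - (4)*(5)) / -6 = 3
q = (48 - (2)*(3) - (6)*(5)) / 4 = 3
p = (-52 - (-5)*(3) - (-6)*(3) - (-2)*(5)) / 3 = -3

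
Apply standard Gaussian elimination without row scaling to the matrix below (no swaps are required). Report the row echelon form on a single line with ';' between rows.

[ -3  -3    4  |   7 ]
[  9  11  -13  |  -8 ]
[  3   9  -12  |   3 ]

REF = [-3 -3 4 7; 0 2 -1 13; 0 0 -5 -29]

Forward elimination:
R2 <- R2 - (-3)*R1:  [  0   2  -1  13 ]
R3 <- R3 - (-1)*R1:  [  0   6  -8  10 ]
R3 <- R3 - (3)*R2:  [   0    0   -5  -29 ]
Row echelon form:
[ -3  -3   4  |    7 ]
[  0   2  -1  |   13 ]
[  0   0  -5  |  -29 ]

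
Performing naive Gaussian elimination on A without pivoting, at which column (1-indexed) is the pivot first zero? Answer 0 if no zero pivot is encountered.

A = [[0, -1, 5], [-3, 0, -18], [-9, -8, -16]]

first zero-pivot column = 1

Naive forward elimination:
Pivot entry (1,1) is zero but row 2 has -3 in column 1 -> naive elimination stops; a row interchange (e.g. R1 <-> R2) would be required here.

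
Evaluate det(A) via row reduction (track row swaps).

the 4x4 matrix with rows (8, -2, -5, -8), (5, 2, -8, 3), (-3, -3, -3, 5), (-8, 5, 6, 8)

Forward elimination:
R2 <- R2 - (5/8)*R1:  [     0   13/4  -39/8      8 ]
R3 <- R3 - (-3/8)*R1:  [     0  -15/4  -39/8      2 ]
R4 <- R4 - (-1)*R1:  [ 0  3  1  0 ]
R3 <- R3 - (-15/13)*R2:  [      0       0   -21/2  146/13 ]
R4 <- R4 - (12/13)*R2:  [      0       0    11/2  -96/13 ]
R4 <- R4 - (-11/21)*R3:  [        0         0         0  -410/273 ]
Upper-triangular form:
[ 8    -2     -5        -8 ]
[ 0  13/4  -39/8         8 ]
[ 0     0  -21/2    146/13 ]
[ 0     0      0  -410/273 ]
det(A) = (-1)^0 * (8) * (13/4) * (-21/2) * (-410/273) = 410  (0 row swaps -> sign +1)

det(A) = 410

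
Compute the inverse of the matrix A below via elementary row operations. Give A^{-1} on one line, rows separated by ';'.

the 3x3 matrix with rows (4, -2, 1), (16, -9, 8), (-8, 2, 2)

inverse = [-17/8 3/8 -7/16; -6 1 -1; -5/2 1/2 -1/4]

Gauss-Jordan on [A | I]:
R1 <- (1/4)*R1:  [    1  -1/2   1/4  |   1/4     0     0 ]
R2 <- R2 - (16)*R1:  [  0  -1   4  |  -4   1   0 ]
R3 <- R3 - (-8)*R1:  [  0  -2   4  |   2   0   1 ]
R2 <- (1/-1)*R2:  [  0   1  -4  |   4  -1   0 ]
R1 <- R1 - (-1/2)*R2:  [    1     0  -7/4  |   9/4  -1/2     0 ]
R3 <- R3 - (-2)*R2:  [  0   0  -4  |  10  -2   1 ]
R3 <- (1/-4)*R3:  [    0     0     1  |  -5/2   1/2  -1/4 ]
R1 <- R1 - (-7/4)*R3:  [     1      0      0  |  -17/8    3/8  -7/16 ]
R2 <- R2 - (-4)*R3:  [  0   1   0  |  -6   1  -1 ]
Right block of [I | A^{-1}] is the inverse:
[ -17/8  3/8  -7/16 ]
[    -6    1     -1 ]
[  -5/2  1/2   -1/4 ]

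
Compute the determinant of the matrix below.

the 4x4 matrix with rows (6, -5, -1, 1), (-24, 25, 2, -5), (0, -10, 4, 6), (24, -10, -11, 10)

det(A) = 360

Forward elimination:
R2 <- R2 - (-4)*R1:  [  0   5  -2  -1 ]
R4 <- R4 - (4)*R1:  [  0  10  -7   6 ]
R3 <- R3 - (-2)*R2:  [ 0  0  0  4 ]
R4 <- R4 - (2)*R2:  [  0   0  -3   8 ]
R3 <-> R4   (pivot in column 3 was zero)
[ 6  -5  -1   1 ]
[ 0   5  -2  -1 ]
[ 0   0  -3   8 ]
[ 0   0   0   4 ]
Upper-triangular form:
[ 6  -5  -1   1 ]
[ 0   5  -2  -1 ]
[ 0   0  -3   8 ]
[ 0   0   0   4 ]
det(A) = (-1)^1 * (6) * (5) * (-3) * (4) = 360  (1 row swap -> sign -1)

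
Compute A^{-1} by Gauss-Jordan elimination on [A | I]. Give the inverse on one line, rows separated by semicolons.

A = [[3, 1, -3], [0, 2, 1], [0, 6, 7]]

inverse = [1/3 -25/24 7/24; 0 7/8 -1/8; 0 -3/4 1/4]

Gauss-Jordan on [A | I]:
R1 <- (1/3)*R1:  [   1  1/3   -1  |  1/3    0    0 ]
R2 <- (1/2)*R2:  [   0    1  1/2  |    0  1/2    0 ]
R1 <- R1 - (1/3)*R2:  [    1     0  -7/6  |   1/3  -1/6     0 ]
R3 <- R3 - (6)*R2:  [  0   0   4  |   0  -3   1 ]
R3 <- (1/4)*R3:  [    0     0     1  |     0  -3/4   1/4 ]
R1 <- R1 - (-7/6)*R3:  [      1       0       0  |     1/3  -25/24    7/24 ]
R2 <- R2 - (1/2)*R3:  [    0     1     0  |     0   7/8  -1/8 ]
Right block of [I | A^{-1}] is the inverse:
[ 1/3  -25/24  7/24 ]
[   0     7/8  -1/8 ]
[   0    -3/4   1/4 ]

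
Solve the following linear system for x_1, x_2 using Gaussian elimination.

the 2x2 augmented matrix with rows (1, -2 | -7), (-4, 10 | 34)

(-1, 3)

Forward elimination on [A|b]:
R2 <- R2 - (-4)*R1:  [ 0  2  6 ]
Row echelon form:
[ 1  -2  |  -7 ]
[ 0   2  |   6 ]
Back-substitution:
x_2 = (6) / 2 = 3
x_1 = (-7 - (-2)*(3)) / 1 = -1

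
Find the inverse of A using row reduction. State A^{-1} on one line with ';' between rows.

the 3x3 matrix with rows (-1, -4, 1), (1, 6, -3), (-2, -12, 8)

Gauss-Jordan on [A | I]:
R1 <- (1/-1)*R1:  [  1   4  -1  |  -1   0   0 ]
R2 <- R2 - (1)*R1:  [  0   2  -2  |   1   1   0 ]
R3 <- R3 - (-2)*R1:  [  0  -4   6  |  -2   0   1 ]
R2 <- (1/2)*R2:  [   0    1   -1  |  1/2  1/2    0 ]
R1 <- R1 - (4)*R2:  [  1   0   3  |  -3  -2   0 ]
R3 <- R3 - (-4)*R2:  [ 0  0  2  |  0  2  1 ]
R3 <- (1/2)*R3:  [   0    0    1  |    0    1  1/2 ]
R1 <- R1 - (3)*R3:  [    1     0     0  |    -3    -5  -3/2 ]
R2 <- R2 - (-1)*R3:  [   0    1    0  |  1/2  3/2  1/2 ]
Right block of [I | A^{-1}] is the inverse:
[  -3   -5  -3/2 ]
[ 1/2  3/2   1/2 ]
[   0    1   1/2 ]

inverse = [-3 -5 -3/2; 1/2 3/2 1/2; 0 1 1/2]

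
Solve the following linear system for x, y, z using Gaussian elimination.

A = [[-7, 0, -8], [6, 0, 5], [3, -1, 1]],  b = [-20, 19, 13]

(4, -2, -1)

Forward elimination on [A|b]:
R2 <- R2 - (-6/7)*R1:  [     0      0  -13/7   13/7 ]
R3 <- R3 - (-3/7)*R1:  [     0     -1  -17/7   31/7 ]
R2 <-> R3   (pivot in column 2 was zero)
[ -7   0     -8   -20 ]
[  0  -1  -17/7  31/7 ]
[  0   0  -13/7  13/7 ]
Row echelon form:
[ -7   0     -8  |   -20 ]
[  0  -1  -17/7  |  31/7 ]
[  0   0  -13/7  |  13/7 ]
Back-substitution:
z = (13/7) / (-13/7) = -1
y = (31/7 - (-17/7)*(-1)) / -1 = -2
x = (-20 - (-8)*(-1)) / -7 = 4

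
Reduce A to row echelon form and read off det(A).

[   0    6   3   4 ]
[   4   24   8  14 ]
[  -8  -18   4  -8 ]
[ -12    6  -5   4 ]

det(A) = 720

Forward elimination:
R1 <-> R2   (pivot in column 1 was zero)
[   4   24   8  14 ]
[   0    6   3   4 ]
[  -8  -18   4  -8 ]
[ -12    6  -5   4 ]
R3 <- R3 - (-2)*R1:  [  0  30  20  20 ]
R4 <- R4 - (-3)*R1:  [  0  78  19  46 ]
R3 <- R3 - (5)*R2:  [ 0  0  5  0 ]
R4 <- R4 - (13)*R2:  [   0    0  -20   -6 ]
R4 <- R4 - (-4)*R3:  [  0   0   0  -6 ]
Upper-triangular form:
[ 4  24  8  14 ]
[ 0   6  3   4 ]
[ 0   0  5   0 ]
[ 0   0  0  -6 ]
det(A) = (-1)^1 * (4) * (6) * (5) * (-6) = 720  (1 row swap -> sign -1)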